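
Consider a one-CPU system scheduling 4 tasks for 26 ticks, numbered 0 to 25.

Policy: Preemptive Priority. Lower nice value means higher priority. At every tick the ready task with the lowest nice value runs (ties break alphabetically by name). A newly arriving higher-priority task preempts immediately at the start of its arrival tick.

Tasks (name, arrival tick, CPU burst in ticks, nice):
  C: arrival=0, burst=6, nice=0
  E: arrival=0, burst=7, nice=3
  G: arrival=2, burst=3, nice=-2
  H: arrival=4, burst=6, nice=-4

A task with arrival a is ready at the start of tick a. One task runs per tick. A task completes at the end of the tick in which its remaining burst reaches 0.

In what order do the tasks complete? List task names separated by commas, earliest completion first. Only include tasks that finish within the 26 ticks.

t=0: ready={C,E} → run C
t=1: ready={C,E} → run C
t=2: ready={C,E,G} → run G
t=3: ready={C,E,G} → run G
t=4: ready={C,E,G,H} → run H
t=5: ready={C,E,G,H} → run H
t=6: ready={C,E,G,H} → run H
t=7: ready={C,E,G,H} → run H
t=8: ready={C,E,G,H} → run H
t=9: ready={C,E,G,H} → run H
t=10: ready={C,E,G} → run G
t=11: ready={C,E} → run C
t=12: ready={C,E} → run C
t=13: ready={C,E} → run C
t=14: ready={C,E} → run C
t=15: ready={E} → run E
t=16: ready={E} → run E
t=17: ready={E} → run E
t=18: ready={E} → run E
t=19: ready={E} → run E
t=20: ready={E} → run E
t=21: ready={E} → run E
t=22: (idle)
t=23: (idle)
t=24: (idle)
t=25: (idle)

completion order = H, G, C, E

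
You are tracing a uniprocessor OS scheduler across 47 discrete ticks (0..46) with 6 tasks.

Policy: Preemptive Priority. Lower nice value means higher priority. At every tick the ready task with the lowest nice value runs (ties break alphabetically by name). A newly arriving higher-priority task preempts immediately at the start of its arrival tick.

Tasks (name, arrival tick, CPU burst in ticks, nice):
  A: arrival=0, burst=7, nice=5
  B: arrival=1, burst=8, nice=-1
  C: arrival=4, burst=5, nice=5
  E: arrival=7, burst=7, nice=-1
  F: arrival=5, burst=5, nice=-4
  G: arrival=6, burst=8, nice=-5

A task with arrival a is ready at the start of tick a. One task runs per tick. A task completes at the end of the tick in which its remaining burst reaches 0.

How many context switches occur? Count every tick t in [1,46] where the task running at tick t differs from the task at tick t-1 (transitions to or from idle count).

t=0: ready={A} → run A
t=1: ready={A,B} → run B
t=2: ready={A,B} → run B
t=3: ready={A,B} → run B
t=4: ready={A,B,C} → run B
t=5: ready={A,B,C,F} → run F
t=6: ready={A,B,C,F,G} → run G
t=7: ready={A,B,C,E,F,G} → run G
t=8: ready={A,B,C,E,F,G} → run G
t=9: ready={A,B,C,E,F,G} → run G
t=10: ready={A,B,C,E,F,G} → run G
t=11: ready={A,B,C,E,F,G} → run G
t=12: ready={A,B,C,E,F,G} → run G
t=13: ready={A,B,C,E,F,G} → run G
t=14: ready={A,B,C,E,F} → run F
t=15: ready={A,B,C,E,F} → run F
t=16: ready={A,B,C,E,F} → run F
t=17: ready={A,B,C,E,F} → run F
t=18: ready={A,B,C,E} → run B
t=19: ready={A,B,C,E} → run B
t=20: ready={A,B,C,E} → run B
t=21: ready={A,B,C,E} → run B
t=22: ready={A,C,E} → run E
t=23: ready={A,C,E} → run E
t=24: ready={A,C,E} → run E
t=25: ready={A,C,E} → run E
t=26: ready={A,C,E} → run E
t=27: ready={A,C,E} → run E
t=28: ready={A,C,E} → run E
t=29: ready={A,C} → run A
t=30: ready={A,C} → run A
t=31: ready={A,C} → run A
t=32: ready={A,C} → run A
t=33: ready={A,C} → run A
t=34: ready={A,C} → run A
t=35: ready={C} → run C
t=36: ready={C} → run C
t=37: ready={C} → run C
t=38: ready={C} → run C
t=39: ready={C} → run C
t=40: (idle)
t=41: (idle)
t=42: (idle)
t=43: (idle)
t=44: (idle)
t=45: (idle)
t=46: (idle)

context switches = 9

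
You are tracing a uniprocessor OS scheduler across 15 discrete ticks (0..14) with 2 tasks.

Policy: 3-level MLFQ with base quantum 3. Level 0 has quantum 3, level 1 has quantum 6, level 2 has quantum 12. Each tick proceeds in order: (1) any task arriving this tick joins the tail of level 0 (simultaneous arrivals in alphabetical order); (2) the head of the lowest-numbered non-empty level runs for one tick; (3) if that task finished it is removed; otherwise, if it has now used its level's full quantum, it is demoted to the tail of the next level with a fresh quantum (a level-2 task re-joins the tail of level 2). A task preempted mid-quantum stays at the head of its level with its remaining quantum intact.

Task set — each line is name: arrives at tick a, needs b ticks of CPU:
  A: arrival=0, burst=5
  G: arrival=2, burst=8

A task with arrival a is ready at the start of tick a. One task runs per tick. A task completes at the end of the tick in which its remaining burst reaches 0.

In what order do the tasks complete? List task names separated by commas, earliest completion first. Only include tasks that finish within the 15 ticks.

completion order = A, G

t=0: L0/L1/L2 = A/-/- → run A
t=1: L0/L1/L2 = A/-/- → run A
t=2: L0/L1/L2 = AG/-/- → run A
t=3: L0/L1/L2 = G/A/- → run G
t=4: L0/L1/L2 = G/A/- → run G
t=5: L0/L1/L2 = G/A/- → run G
t=6: L0/L1/L2 = -/AG/- → run A
t=7: L0/L1/L2 = -/AG/- → run A
t=8: L0/L1/L2 = -/G/- → run G
t=9: L0/L1/L2 = -/G/- → run G
t=10: L0/L1/L2 = -/G/- → run G
t=11: L0/L1/L2 = -/G/- → run G
t=12: L0/L1/L2 = -/G/- → run G
t=13: (idle)
t=14: (idle)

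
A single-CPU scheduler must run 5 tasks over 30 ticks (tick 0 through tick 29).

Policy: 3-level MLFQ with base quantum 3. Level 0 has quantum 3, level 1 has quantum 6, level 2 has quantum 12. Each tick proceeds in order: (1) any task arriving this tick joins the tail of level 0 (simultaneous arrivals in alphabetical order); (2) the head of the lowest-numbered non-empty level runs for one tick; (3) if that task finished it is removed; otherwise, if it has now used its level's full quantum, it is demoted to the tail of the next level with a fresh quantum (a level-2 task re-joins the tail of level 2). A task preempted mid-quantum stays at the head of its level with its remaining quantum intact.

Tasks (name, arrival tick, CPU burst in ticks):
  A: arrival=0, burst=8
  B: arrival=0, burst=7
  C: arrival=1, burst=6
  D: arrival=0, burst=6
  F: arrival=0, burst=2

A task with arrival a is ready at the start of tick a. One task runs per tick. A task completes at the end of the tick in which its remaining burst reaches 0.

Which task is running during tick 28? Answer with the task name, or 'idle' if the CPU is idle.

t=0: L0/L1/L2 = ABDF/-/- → run A
t=1: L0/L1/L2 = ABDFC/-/- → run A
t=2: L0/L1/L2 = ABDFC/-/- → run A
t=3: L0/L1/L2 = BDFC/A/- → run B
t=4: L0/L1/L2 = BDFC/A/- → run B
t=5: L0/L1/L2 = BDFC/A/- → run B
t=6: L0/L1/L2 = DFC/AB/- → run D
t=7: L0/L1/L2 = DFC/AB/- → run D
t=8: L0/L1/L2 = DFC/AB/- → run D
t=9: L0/L1/L2 = FC/ABD/- → run F
t=10: L0/L1/L2 = FC/ABD/- → run F
t=11: L0/L1/L2 = C/ABD/- → run C
t=12: L0/L1/L2 = C/ABD/- → run C
t=13: L0/L1/L2 = C/ABD/- → run C
t=14: L0/L1/L2 = -/ABDC/- → run A
t=15: L0/L1/L2 = -/ABDC/- → run A
t=16: L0/L1/L2 = -/ABDC/- → run A
t=17: L0/L1/L2 = -/ABDC/- → run A
t=18: L0/L1/L2 = -/ABDC/- → run A
t=19: L0/L1/L2 = -/BDC/- → run B
t=20: L0/L1/L2 = -/BDC/- → run B
t=21: L0/L1/L2 = -/BDC/- → run B
t=22: L0/L1/L2 = -/BDC/- → run B
t=23: L0/L1/L2 = -/DC/- → run D
t=24: L0/L1/L2 = -/DC/- → run D
t=25: L0/L1/L2 = -/DC/- → run D
t=26: L0/L1/L2 = -/C/- → run C
t=27: L0/L1/L2 = -/C/- → run C
t=28: L0/L1/L2 = -/C/- → run C
t=29: (idle)

running at tick 28 = C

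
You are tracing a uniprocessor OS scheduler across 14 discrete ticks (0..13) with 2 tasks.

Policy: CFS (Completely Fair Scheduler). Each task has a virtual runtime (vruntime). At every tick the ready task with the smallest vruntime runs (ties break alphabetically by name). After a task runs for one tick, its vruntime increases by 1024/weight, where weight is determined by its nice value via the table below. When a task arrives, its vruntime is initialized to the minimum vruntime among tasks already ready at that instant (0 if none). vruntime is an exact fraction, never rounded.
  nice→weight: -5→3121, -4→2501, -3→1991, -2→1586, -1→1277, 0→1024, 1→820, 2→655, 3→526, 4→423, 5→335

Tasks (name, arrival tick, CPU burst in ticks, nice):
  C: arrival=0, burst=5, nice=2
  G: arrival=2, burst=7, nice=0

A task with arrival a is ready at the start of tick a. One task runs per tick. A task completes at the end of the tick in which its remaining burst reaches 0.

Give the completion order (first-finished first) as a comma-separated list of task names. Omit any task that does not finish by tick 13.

completion order = C, G

t=0: vr[C=0] → run C
t=1: vr[C=1024/655] → run C
t=2: vr[C=2048/655 G=2048/655] → run C
t=3: vr[C=3072/655 G=2048/655] → run G
t=4: vr[C=3072/655 G=2703/655] → run G
t=5: vr[C=3072/655 G=3358/655] → run C
t=6: vr[C=4096/655 G=3358/655] → run G
t=7: vr[C=4096/655 G=4013/655] → run G
t=8: vr[C=4096/655 G=4668/655] → run C
t=9: vr[G=4668/655] → run G
t=10: vr[G=5323/655] → run G
t=11: vr[G=5978/655] → run G
t=12: (idle)
t=13: (idle)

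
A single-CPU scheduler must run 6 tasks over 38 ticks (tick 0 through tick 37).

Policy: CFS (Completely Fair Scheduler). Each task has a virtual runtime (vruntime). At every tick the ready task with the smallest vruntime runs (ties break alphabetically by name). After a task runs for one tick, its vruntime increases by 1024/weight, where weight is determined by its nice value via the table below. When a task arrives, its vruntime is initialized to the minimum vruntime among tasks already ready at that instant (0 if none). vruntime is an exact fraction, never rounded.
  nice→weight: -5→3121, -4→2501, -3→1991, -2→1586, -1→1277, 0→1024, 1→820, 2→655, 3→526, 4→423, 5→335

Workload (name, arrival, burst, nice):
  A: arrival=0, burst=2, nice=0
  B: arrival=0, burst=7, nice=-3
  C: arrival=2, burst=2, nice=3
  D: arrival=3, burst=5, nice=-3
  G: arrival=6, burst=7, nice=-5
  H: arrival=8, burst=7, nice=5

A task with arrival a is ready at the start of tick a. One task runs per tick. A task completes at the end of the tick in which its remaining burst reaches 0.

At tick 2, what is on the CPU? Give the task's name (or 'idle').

running at tick 2 = B

t=0: vr[A=0 B=0] → run A
t=1: vr[A=1 B=0] → run B
t=2: vr[A=1 B=1024/1991 C=1024/1991] → run B
t=3: vr[A=1 B=2048/1991 C=1024/1991 D=1024/1991] → run C
t=4: vr[A=1 B=2048/1991 C=1288704/523633 D=1024/1991] → run D
t=5: vr[A=1 B=2048/1991 C=1288704/523633 D=2048/1991] → run A
t=6: vr[B=2048/1991 C=1288704/523633 D=2048/1991 G=2048/1991] → run B
t=7: vr[B=3072/1991 C=1288704/523633 D=2048/1991 G=2048/1991] → run D
t=8: vr[B=3072/1991 C=1288704/523633 D=3072/1991 G=2048/1991 H=2048/1991] → run G
t=9: vr[B=3072/1991 C=1288704/523633 D=3072/1991 G=8430592/6213911 H=2048/1991] → run H
t=10: vr[B=3072/1991 C=1288704/523633 D=3072/1991 G=8430592/6213911 H=2724864/666985] → run G
t=11: vr[B=3072/1991 C=1288704/523633 D=3072/1991 G=10469376/6213911 H=2724864/666985] → run B
t=12: vr[B=4096/1991 C=1288704/523633 D=3072/1991 G=10469376/6213911 H=2724864/666985] → run D
t=13: vr[B=4096/1991 C=1288704/523633 D=4096/1991 G=10469376/6213911 H=2724864/666985] → run G
t=14: vr[B=4096/1991 C=1288704/523633 D=4096/1991 G=12508160/6213911 H=2724864/666985] → run G
t=15: vr[B=4096/1991 C=1288704/523633 D=4096/1991 G=14546944/6213911 H=2724864/666985] → run B
t=16: vr[B=5120/1991 C=1288704/523633 D=4096/1991 G=14546944/6213911 H=2724864/666985] → run D
t=17: vr[B=5120/1991 C=1288704/523633 D=5120/1991 G=14546944/6213911 H=2724864/666985] → run G
t=18: vr[B=5120/1991 C=1288704/523633 D=5120/1991 G=16585728/6213911 H=2724864/666985] → run C
t=19: vr[B=5120/1991 D=5120/1991 G=16585728/6213911 H=2724864/666985] → run B
t=20: vr[B=6144/1991 D=5120/1991 G=16585728/6213911 H=2724864/666985] → run D
t=21: vr[B=6144/1991 G=16585728/6213911 H=2724864/666985] → run G
t=22: vr[B=6144/1991 G=18624512/6213911 H=2724864/666985] → run G
t=23: vr[B=6144/1991 H=2724864/666985] → run B
t=24: vr[H=2724864/666985] → run H
t=25: vr[H=4763648/666985] → run H
t=26: vr[H=6802432/666985] → run H
t=27: vr[H=8841216/666985] → run H
t=28: vr[H=2176000/133397] → run H
t=29: vr[H=12918784/666985] → run H
t=30: (idle)
t=31: (idle)
t=32: (idle)
t=33: (idle)
t=34: (idle)
t=35: (idle)
t=36: (idle)
t=37: (idle)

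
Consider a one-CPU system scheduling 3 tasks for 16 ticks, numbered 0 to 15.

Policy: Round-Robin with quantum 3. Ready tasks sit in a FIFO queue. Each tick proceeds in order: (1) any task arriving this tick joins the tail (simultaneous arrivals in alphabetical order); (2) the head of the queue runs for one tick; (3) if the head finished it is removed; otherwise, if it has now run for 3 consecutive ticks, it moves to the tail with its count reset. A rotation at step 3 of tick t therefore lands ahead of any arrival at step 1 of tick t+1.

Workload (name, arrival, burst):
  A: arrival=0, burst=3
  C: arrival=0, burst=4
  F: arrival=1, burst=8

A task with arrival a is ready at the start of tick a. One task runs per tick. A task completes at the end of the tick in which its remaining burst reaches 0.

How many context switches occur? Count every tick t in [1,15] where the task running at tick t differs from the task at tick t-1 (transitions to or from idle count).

t=0: queue=[A,C] q_used=0 → run A
t=1: queue=[A,C,F] q_used=1 → run A
t=2: queue=[A,C,F] q_used=2 → run A
t=3: queue=[C,F] q_used=0 → run C
t=4: queue=[C,F] q_used=1 → run C
t=5: queue=[C,F] q_used=2 → run C
t=6: queue=[F,C] q_used=0 → run F
t=7: queue=[F,C] q_used=1 → run F
t=8: queue=[F,C] q_used=2 → run F
t=9: queue=[C,F] q_used=0 → run C
t=10: queue=[F] q_used=0 → run F
t=11: queue=[F] q_used=1 → run F
t=12: queue=[F] q_used=2 → run F
t=13: queue=[F] q_used=0 → run F
t=14: queue=[F] q_used=1 → run F
t=15: (idle)

context switches = 5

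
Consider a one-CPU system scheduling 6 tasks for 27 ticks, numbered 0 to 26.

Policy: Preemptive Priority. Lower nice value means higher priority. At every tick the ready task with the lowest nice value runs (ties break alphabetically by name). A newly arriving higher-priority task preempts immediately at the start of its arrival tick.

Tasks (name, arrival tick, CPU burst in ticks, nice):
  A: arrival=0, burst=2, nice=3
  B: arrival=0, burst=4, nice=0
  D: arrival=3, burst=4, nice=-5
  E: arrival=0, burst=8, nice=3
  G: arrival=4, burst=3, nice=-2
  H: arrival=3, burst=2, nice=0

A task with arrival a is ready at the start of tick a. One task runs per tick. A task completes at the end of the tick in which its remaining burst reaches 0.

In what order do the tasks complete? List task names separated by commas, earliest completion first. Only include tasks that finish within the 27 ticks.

completion order = D, G, B, H, A, E

t=0: ready={A,B,E} → run B
t=1: ready={A,B,E} → run B
t=2: ready={A,B,E} → run B
t=3: ready={A,B,D,E,H} → run D
t=4: ready={A,B,D,E,G,H} → run D
t=5: ready={A,B,D,E,G,H} → run D
t=6: ready={A,B,D,E,G,H} → run D
t=7: ready={A,B,E,G,H} → run G
t=8: ready={A,B,E,G,H} → run G
t=9: ready={A,B,E,G,H} → run G
t=10: ready={A,B,E,H} → run B
t=11: ready={A,E,H} → run H
t=12: ready={A,E,H} → run H
t=13: ready={A,E} → run A
t=14: ready={A,E} → run A
t=15: ready={E} → run E
t=16: ready={E} → run E
t=17: ready={E} → run E
t=18: ready={E} → run E
t=19: ready={E} → run E
t=20: ready={E} → run E
t=21: ready={E} → run E
t=22: ready={E} → run E
t=23: (idle)
t=24: (idle)
t=25: (idle)
t=26: (idle)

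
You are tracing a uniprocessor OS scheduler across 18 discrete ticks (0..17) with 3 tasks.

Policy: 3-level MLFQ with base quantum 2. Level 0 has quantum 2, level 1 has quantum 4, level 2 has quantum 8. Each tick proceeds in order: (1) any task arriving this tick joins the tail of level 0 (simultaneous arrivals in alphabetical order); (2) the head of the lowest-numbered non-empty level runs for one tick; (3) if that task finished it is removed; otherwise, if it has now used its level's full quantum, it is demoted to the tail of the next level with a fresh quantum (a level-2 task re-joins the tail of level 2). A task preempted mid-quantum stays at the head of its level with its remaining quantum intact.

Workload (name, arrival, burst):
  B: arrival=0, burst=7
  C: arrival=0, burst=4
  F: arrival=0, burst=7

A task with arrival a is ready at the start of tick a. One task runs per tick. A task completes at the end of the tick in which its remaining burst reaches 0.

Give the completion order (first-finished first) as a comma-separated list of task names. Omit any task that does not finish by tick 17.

t=0: L0/L1/L2 = BCF/-/- → run B
t=1: L0/L1/L2 = BCF/-/- → run B
t=2: L0/L1/L2 = CF/B/- → run C
t=3: L0/L1/L2 = CF/B/- → run C
t=4: L0/L1/L2 = F/BC/- → run F
t=5: L0/L1/L2 = F/BC/- → run F
t=6: L0/L1/L2 = -/BCF/- → run B
t=7: L0/L1/L2 = -/BCF/- → run B
t=8: L0/L1/L2 = -/BCF/- → run B
t=9: L0/L1/L2 = -/BCF/- → run B
t=10: L0/L1/L2 = -/CF/B → run C
t=11: L0/L1/L2 = -/CF/B → run C
t=12: L0/L1/L2 = -/F/B → run F
t=13: L0/L1/L2 = -/F/B → run F
t=14: L0/L1/L2 = -/F/B → run F
t=15: L0/L1/L2 = -/F/B → run F
t=16: L0/L1/L2 = -/-/BF → run B
t=17: L0/L1/L2 = -/-/F → run F

completion order = C, B, F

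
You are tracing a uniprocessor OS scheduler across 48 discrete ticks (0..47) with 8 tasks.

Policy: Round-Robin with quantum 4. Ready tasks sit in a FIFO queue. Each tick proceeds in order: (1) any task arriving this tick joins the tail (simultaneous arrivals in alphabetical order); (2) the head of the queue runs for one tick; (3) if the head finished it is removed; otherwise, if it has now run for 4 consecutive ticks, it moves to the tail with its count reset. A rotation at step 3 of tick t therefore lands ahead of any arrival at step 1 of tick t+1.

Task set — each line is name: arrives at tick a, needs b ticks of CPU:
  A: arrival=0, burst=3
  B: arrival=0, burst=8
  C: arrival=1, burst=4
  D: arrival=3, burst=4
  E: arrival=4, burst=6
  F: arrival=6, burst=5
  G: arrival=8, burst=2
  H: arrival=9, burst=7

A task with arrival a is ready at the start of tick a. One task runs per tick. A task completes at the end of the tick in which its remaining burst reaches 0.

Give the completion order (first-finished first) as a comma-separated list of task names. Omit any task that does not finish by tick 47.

t=0: queue=[A,B] q_used=0 → run A
t=1: queue=[A,B,C] q_used=1 → run A
t=2: queue=[A,B,C] q_used=2 → run A
t=3: queue=[B,C,D] q_used=0 → run B
t=4: queue=[B,C,D,E] q_used=1 → run B
t=5: queue=[B,C,D,E] q_used=2 → run B
t=6: queue=[B,C,D,E,F] q_used=3 → run B
t=7: queue=[C,D,E,F,B] q_used=0 → run C
t=8: queue=[C,D,E,F,B,G] q_used=1 → run C
t=9: queue=[C,D,E,F,B,G,H] q_used=2 → run C
t=10: queue=[C,D,E,F,B,G,H] q_used=3 → run C
t=11: queue=[D,E,F,B,G,H] q_used=0 → run D
t=12: queue=[D,E,F,B,G,H] q_used=1 → run D
t=13: queue=[D,E,F,B,G,H] q_used=2 → run D
t=14: queue=[D,E,F,B,G,H] q_used=3 → run D
t=15: queue=[E,F,B,G,H] q_used=0 → run E
t=16: queue=[E,F,B,G,H] q_used=1 → run E
t=17: queue=[E,F,B,G,H] q_used=2 → run E
t=18: queue=[E,F,B,G,H] q_used=3 → run E
t=19: queue=[F,B,G,H,E] q_used=0 → run F
t=20: queue=[F,B,G,H,E] q_used=1 → run F
t=21: queue=[F,B,G,H,E] q_used=2 → run F
t=22: queue=[F,B,G,H,E] q_used=3 → run F
t=23: queue=[B,G,H,E,F] q_used=0 → run B
t=24: queue=[B,G,H,E,F] q_used=1 → run B
t=25: queue=[B,G,H,E,F] q_used=2 → run B
t=26: queue=[B,G,H,E,F] q_used=3 → run B
t=27: queue=[G,H,E,F] q_used=0 → run G
t=28: queue=[G,H,E,F] q_used=1 → run G
t=29: queue=[H,E,F] q_used=0 → run H
t=30: queue=[H,E,F] q_used=1 → run H
t=31: queue=[H,E,F] q_used=2 → run H
t=32: queue=[H,E,F] q_used=3 → run H
t=33: queue=[E,F,H] q_used=0 → run E
t=34: queue=[E,F,H] q_used=1 → run E
t=35: queue=[F,H] q_used=0 → run F
t=36: queue=[H] q_used=0 → run H
t=37: queue=[H] q_used=1 → run H
t=38: queue=[H] q_used=2 → run H
t=39: (idle)
t=40: (idle)
t=41: (idle)
t=42: (idle)
t=43: (idle)
t=44: (idle)
t=45: (idle)
t=46: (idle)
t=47: (idle)

completion order = A, C, D, B, G, E, F, H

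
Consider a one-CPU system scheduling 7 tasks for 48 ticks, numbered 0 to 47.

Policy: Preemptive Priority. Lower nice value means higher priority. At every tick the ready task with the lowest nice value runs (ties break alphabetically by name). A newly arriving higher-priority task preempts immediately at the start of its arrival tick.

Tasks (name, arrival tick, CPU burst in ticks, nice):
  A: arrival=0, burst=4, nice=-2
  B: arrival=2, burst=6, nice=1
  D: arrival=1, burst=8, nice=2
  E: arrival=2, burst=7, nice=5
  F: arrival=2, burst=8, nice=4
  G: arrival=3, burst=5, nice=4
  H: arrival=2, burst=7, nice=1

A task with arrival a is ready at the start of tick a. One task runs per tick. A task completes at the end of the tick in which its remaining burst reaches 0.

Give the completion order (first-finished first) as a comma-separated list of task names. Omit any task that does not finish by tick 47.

t=0: ready={A} → run A
t=1: ready={A,D} → run A
t=2: ready={A,B,D,E,F,H} → run A
t=3: ready={A,B,D,E,F,G,H} → run A
t=4: ready={B,D,E,F,G,H} → run B
t=5: ready={B,D,E,F,G,H} → run B
t=6: ready={B,D,E,F,G,H} → run B
t=7: ready={B,D,E,F,G,H} → run B
t=8: ready={B,D,E,F,G,H} → run B
t=9: ready={B,D,E,F,G,H} → run B
t=10: ready={D,E,F,G,H} → run H
t=11: ready={D,E,F,G,H} → run H
t=12: ready={D,E,F,G,H} → run H
t=13: ready={D,E,F,G,H} → run H
t=14: ready={D,E,F,G,H} → run H
t=15: ready={D,E,F,G,H} → run H
t=16: ready={D,E,F,G,H} → run H
t=17: ready={D,E,F,G} → run D
t=18: ready={D,E,F,G} → run D
t=19: ready={D,E,F,G} → run D
t=20: ready={D,E,F,G} → run D
t=21: ready={D,E,F,G} → run D
t=22: ready={D,E,F,G} → run D
t=23: ready={D,E,F,G} → run D
t=24: ready={D,E,F,G} → run D
t=25: ready={E,F,G} → run F
t=26: ready={E,F,G} → run F
t=27: ready={E,F,G} → run F
t=28: ready={E,F,G} → run F
t=29: ready={E,F,G} → run F
t=30: ready={E,F,G} → run F
t=31: ready={E,F,G} → run F
t=32: ready={E,F,G} → run F
t=33: ready={E,G} → run G
t=34: ready={E,G} → run G
t=35: ready={E,G} → run G
t=36: ready={E,G} → run G
t=37: ready={E,G} → run G
t=38: ready={E} → run E
t=39: ready={E} → run E
t=40: ready={E} → run E
t=41: ready={E} → run E
t=42: ready={E} → run E
t=43: ready={E} → run E
t=44: ready={E} → run E
t=45: (idle)
t=46: (idle)
t=47: (idle)

completion order = A, B, H, D, F, G, E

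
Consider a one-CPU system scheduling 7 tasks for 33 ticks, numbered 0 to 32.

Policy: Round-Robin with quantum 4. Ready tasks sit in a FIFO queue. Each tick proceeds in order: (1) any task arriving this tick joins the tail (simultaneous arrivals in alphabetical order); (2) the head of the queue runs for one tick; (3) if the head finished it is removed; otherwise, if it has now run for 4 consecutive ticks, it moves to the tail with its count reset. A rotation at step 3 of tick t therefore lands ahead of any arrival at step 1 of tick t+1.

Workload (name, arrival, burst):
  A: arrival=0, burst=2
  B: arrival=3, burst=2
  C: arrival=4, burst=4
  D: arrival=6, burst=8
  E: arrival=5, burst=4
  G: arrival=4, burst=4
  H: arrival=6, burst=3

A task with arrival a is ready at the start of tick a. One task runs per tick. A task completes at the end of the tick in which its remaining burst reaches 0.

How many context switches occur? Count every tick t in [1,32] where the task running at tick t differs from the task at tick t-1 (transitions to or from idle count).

context switches = 9

t=0: queue=[A] q_used=0 → run A
t=1: queue=[A] q_used=1 → run A
t=2: (idle)
t=3: queue=[B] q_used=0 → run B
t=4: queue=[B,C,G] q_used=1 → run B
t=5: queue=[C,G,E] q_used=0 → run C
t=6: queue=[C,G,E,D,H] q_used=1 → run C
t=7: queue=[C,G,E,D,H] q_used=2 → run C
t=8: queue=[C,G,E,D,H] q_used=3 → run C
t=9: queue=[G,E,D,H] q_used=0 → run G
t=10: queue=[G,E,D,H] q_used=1 → run G
t=11: queue=[G,E,D,H] q_used=2 → run G
t=12: queue=[G,E,D,H] q_used=3 → run G
t=13: queue=[E,D,H] q_used=0 → run E
t=14: queue=[E,D,H] q_used=1 → run E
t=15: queue=[E,D,H] q_used=2 → run E
t=16: queue=[E,D,H] q_used=3 → run E
t=17: queue=[D,H] q_used=0 → run D
t=18: queue=[D,H] q_used=1 → run D
t=19: queue=[D,H] q_used=2 → run D
t=20: queue=[D,H] q_used=3 → run D
t=21: queue=[H,D] q_used=0 → run H
t=22: queue=[H,D] q_used=1 → run H
t=23: queue=[H,D] q_used=2 → run H
t=24: queue=[D] q_used=0 → run D
t=25: queue=[D] q_used=1 → run D
t=26: queue=[D] q_used=2 → run D
t=27: queue=[D] q_used=3 → run D
t=28: (idle)
t=29: (idle)
t=30: (idle)
t=31: (idle)
t=32: (idle)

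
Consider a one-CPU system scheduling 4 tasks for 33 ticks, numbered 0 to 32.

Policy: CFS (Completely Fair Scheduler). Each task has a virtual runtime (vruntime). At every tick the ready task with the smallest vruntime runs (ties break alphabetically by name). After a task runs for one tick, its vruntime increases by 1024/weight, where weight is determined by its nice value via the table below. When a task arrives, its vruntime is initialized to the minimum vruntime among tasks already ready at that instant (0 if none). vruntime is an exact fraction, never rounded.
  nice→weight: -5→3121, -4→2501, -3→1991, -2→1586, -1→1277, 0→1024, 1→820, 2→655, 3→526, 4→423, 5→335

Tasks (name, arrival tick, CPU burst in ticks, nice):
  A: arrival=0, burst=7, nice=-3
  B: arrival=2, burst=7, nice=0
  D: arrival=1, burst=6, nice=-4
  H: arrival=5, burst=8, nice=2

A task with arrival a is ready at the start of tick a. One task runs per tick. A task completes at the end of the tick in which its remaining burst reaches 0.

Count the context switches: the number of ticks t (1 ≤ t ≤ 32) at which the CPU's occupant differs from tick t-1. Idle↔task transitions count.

t=0: vr[A=0] → run A
t=1: vr[A=1024/1991 D=1024/1991] → run A
t=2: vr[A=2048/1991 B=1024/1991 D=1024/1991] → run B
t=3: vr[A=2048/1991 B=3015/1991 D=1024/1991] → run D
t=4: vr[A=2048/1991 B=3015/1991 D=4599808/4979491] → run D
t=5: vr[A=2048/1991 B=3015/1991 D=6638592/4979491 H=2048/1991] → run A
t=6: vr[A=3072/1991 B=3015/1991 D=6638592/4979491 H=2048/1991] → run H
t=7: vr[A=3072/1991 B=3015/1991 D=6638592/4979491 H=3380224/1304105] → run D
t=8: vr[A=3072/1991 B=3015/1991 D=8677376/4979491 H=3380224/1304105] → run B
t=9: vr[A=3072/1991 B=5006/1991 D=8677376/4979491 H=3380224/1304105] → run A
t=10: vr[A=4096/1991 B=5006/1991 D=8677376/4979491 H=3380224/1304105] → run D
t=11: vr[A=4096/1991 B=5006/1991 D=10716160/4979491 H=3380224/1304105] → run A
t=12: vr[A=5120/1991 B=5006/1991 D=10716160/4979491 H=3380224/1304105] → run D
t=13: vr[A=5120/1991 B=5006/1991 D=12754944/4979491 H=3380224/1304105] → run B
t=14: vr[A=5120/1991 B=6997/1991 D=12754944/4979491 H=3380224/1304105] → run D
t=15: vr[A=5120/1991 B=6997/1991 H=3380224/1304105] → run A
t=16: vr[A=6144/1991 B=6997/1991 H=3380224/1304105] → run H
t=17: vr[A=6144/1991 B=6997/1991 H=5419008/1304105] → run A
t=18: vr[B=6997/1991 H=5419008/1304105] → run B
t=19: vr[B=8988/1991 H=5419008/1304105] → run H
t=20: vr[B=8988/1991 H=7457792/1304105] → run B
t=21: vr[B=10979/1991 H=7457792/1304105] → run B
t=22: vr[B=12970/1991 H=7457792/1304105] → run H
t=23: vr[B=12970/1991 H=9496576/1304105] → run B
t=24: vr[H=9496576/1304105] → run H
t=25: vr[H=2307072/260821] → run H
t=26: vr[H=13574144/1304105] → run H
t=27: vr[H=15612928/1304105] → run H
t=28: (idle)
t=29: (idle)
t=30: (idle)
t=31: (idle)
t=32: (idle)

context switches = 22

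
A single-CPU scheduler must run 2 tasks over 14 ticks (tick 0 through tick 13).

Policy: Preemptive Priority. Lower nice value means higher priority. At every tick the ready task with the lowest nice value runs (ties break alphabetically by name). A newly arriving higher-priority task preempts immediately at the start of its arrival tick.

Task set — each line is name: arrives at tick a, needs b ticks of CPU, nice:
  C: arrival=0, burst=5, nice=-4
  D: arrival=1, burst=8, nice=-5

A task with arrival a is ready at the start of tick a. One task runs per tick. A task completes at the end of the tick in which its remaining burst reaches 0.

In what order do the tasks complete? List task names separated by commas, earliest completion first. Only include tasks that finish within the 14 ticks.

t=0: ready={C} → run C
t=1: ready={C,D} → run D
t=2: ready={C,D} → run D
t=3: ready={C,D} → run D
t=4: ready={C,D} → run D
t=5: ready={C,D} → run D
t=6: ready={C,D} → run D
t=7: ready={C,D} → run D
t=8: ready={C,D} → run D
t=9: ready={C} → run C
t=10: ready={C} → run C
t=11: ready={C} → run C
t=12: ready={C} → run C
t=13: (idle)

completion order = D, C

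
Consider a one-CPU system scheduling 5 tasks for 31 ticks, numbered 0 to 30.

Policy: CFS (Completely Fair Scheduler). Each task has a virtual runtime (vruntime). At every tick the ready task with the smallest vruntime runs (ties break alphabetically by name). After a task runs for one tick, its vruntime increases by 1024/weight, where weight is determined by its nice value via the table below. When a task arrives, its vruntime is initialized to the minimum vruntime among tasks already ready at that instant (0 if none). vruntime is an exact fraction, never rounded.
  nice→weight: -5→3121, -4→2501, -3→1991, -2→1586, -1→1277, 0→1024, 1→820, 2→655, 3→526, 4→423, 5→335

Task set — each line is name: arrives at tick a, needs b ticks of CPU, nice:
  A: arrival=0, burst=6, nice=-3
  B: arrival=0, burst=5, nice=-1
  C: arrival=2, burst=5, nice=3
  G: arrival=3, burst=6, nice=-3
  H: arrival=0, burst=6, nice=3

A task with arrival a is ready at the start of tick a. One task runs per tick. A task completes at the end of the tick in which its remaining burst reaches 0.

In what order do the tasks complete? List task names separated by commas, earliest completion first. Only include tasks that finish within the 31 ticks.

completion order = A, G, B, C, H

t=0: vr[A=0 B=0 H=0] → run A
t=1: vr[A=1024/1991 B=0 H=0] → run B
t=2: vr[A=1024/1991 B=1024/1277 C=0 H=0] → run C
t=3: vr[A=1024/1991 B=1024/1277 C=512/263 G=0 H=0] → run G
t=4: vr[A=1024/1991 B=1024/1277 C=512/263 G=1024/1991 H=0] → run H
t=5: vr[A=1024/1991 B=1024/1277 C=512/263 G=1024/1991 H=512/263] → run A
t=6: vr[A=2048/1991 B=1024/1277 C=512/263 G=1024/1991 H=512/263] → run G
t=7: vr[A=2048/1991 B=1024/1277 C=512/263 G=2048/1991 H=512/263] → run B
t=8: vr[A=2048/1991 B=2048/1277 C=512/263 G=2048/1991 H=512/263] → run A
t=9: vr[A=3072/1991 B=2048/1277 C=512/263 G=2048/1991 H=512/263] → run G
t=10: vr[A=3072/1991 B=2048/1277 C=512/263 G=3072/1991 H=512/263] → run A
t=11: vr[A=4096/1991 B=2048/1277 C=512/263 G=3072/1991 H=512/263] → run G
t=12: vr[A=4096/1991 B=2048/1277 C=512/263 G=4096/1991 H=512/263] → run B
t=13: vr[A=4096/1991 B=3072/1277 C=512/263 G=4096/1991 H=512/263] → run C
t=14: vr[A=4096/1991 B=3072/1277 C=1024/263 G=4096/1991 H=512/263] → run H
t=15: vr[A=4096/1991 B=3072/1277 C=1024/263 G=4096/1991 H=1024/263] → run A
t=16: vr[A=5120/1991 B=3072/1277 C=1024/263 G=4096/1991 H=1024/263] → run G
t=17: vr[A=5120/1991 B=3072/1277 C=1024/263 G=5120/1991 H=1024/263] → run B
t=18: vr[A=5120/1991 B=4096/1277 C=1024/263 G=5120/1991 H=1024/263] → run A
t=19: vr[B=4096/1277 C=1024/263 G=5120/1991 H=1024/263] → run G
t=20: vr[B=4096/1277 C=1024/263 H=1024/263] → run B
t=21: vr[C=1024/263 H=1024/263] → run C
t=22: vr[C=1536/263 H=1024/263] → run H
t=23: vr[C=1536/263 H=1536/263] → run C
t=24: vr[C=2048/263 H=1536/263] → run H
t=25: vr[C=2048/263 H=2048/263] → run C
t=26: vr[H=2048/263] → run H
t=27: vr[H=2560/263] → run H
t=28: (idle)
t=29: (idle)
t=30: (idle)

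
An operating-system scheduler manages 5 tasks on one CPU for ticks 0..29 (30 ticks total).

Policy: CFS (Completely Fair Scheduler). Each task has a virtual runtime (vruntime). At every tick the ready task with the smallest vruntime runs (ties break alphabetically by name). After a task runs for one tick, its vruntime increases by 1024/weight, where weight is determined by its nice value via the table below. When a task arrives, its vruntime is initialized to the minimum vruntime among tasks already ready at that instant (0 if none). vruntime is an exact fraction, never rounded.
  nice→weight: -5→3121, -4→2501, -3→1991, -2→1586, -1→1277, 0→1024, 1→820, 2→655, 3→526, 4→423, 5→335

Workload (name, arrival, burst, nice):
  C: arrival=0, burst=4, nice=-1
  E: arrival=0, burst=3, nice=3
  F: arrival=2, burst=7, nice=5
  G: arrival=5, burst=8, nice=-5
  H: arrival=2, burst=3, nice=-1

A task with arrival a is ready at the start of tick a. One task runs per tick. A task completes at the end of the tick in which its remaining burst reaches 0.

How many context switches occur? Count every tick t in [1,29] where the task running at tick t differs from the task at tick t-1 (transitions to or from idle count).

t=0: vr[C=0 E=0] → run C
t=1: vr[C=1024/1277 E=0] → run E
t=2: vr[C=1024/1277 E=512/263 F=1024/1277 H=1024/1277] → run C
t=3: vr[C=2048/1277 E=512/263 F=1024/1277 H=1024/1277] → run F
t=4: vr[C=2048/1277 E=512/263 F=1650688/427795 H=1024/1277] → run H
t=5: vr[C=2048/1277 E=512/263 F=1650688/427795 G=2048/1277 H=2048/1277] → run C
t=6: vr[C=3072/1277 E=512/263 F=1650688/427795 G=2048/1277 H=2048/1277] → run G
t=7: vr[C=3072/1277 E=512/263 F=1650688/427795 G=7699456/3985517 H=2048/1277] → run H
t=8: vr[C=3072/1277 E=512/263 F=1650688/427795 G=7699456/3985517 H=3072/1277] → run G
t=9: vr[C=3072/1277 E=512/263 F=1650688/427795 G=9007104/3985517 H=3072/1277] → run E
t=10: vr[C=3072/1277 E=1024/263 F=1650688/427795 G=9007104/3985517 H=3072/1277] → run G
t=11: vr[C=3072/1277 E=1024/263 F=1650688/427795 G=10314752/3985517 H=3072/1277] → run C
t=12: vr[E=1024/263 F=1650688/427795 G=10314752/3985517 H=3072/1277] → run H
t=13: vr[E=1024/263 F=1650688/427795 G=10314752/3985517] → run G
t=14: vr[E=1024/263 F=1650688/427795 G=11622400/3985517] → run G
t=15: vr[E=1024/263 F=1650688/427795 G=12930048/3985517] → run G
t=16: vr[E=1024/263 F=1650688/427795 G=14237696/3985517] → run G
t=17: vr[E=1024/263 F=1650688/427795 G=15545344/3985517] → run F
t=18: vr[E=1024/263 F=2958336/427795 G=15545344/3985517] → run E
t=19: vr[F=2958336/427795 G=15545344/3985517] → run G
t=20: vr[F=2958336/427795] → run F
t=21: vr[F=4265984/427795] → run F
t=22: vr[F=5573632/427795] → run F
t=23: vr[F=1376256/85559] → run F
t=24: vr[F=8188928/427795] → run F
t=25: (idle)
t=26: (idle)
t=27: (idle)
t=28: (idle)
t=29: (idle)

context switches = 18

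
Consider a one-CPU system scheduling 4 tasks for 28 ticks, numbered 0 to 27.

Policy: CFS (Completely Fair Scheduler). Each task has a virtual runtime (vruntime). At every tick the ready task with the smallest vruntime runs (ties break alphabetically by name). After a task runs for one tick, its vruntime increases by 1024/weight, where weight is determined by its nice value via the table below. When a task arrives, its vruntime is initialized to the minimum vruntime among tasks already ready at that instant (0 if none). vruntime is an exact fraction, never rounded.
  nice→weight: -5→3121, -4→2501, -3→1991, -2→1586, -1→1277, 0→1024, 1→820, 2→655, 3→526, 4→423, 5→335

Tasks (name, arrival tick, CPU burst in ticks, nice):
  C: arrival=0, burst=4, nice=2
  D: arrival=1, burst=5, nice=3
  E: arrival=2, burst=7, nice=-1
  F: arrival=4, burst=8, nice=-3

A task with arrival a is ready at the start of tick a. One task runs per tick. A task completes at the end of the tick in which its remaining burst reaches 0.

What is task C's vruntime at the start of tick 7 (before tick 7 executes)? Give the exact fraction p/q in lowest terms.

t=0: vr[C=0] → run C
t=1: vr[C=1024/655 D=1024/655] → run C
t=2: vr[C=2048/655 D=1024/655 E=1024/655] → run D
t=3: vr[C=2048/655 D=604672/172265 E=1024/655] → run E
t=4: vr[C=2048/655 D=604672/172265 E=1978368/836435 F=1978368/836435] → run E
t=5: vr[C=2048/655 D=604672/172265 E=2649088/836435 F=1978368/836435] → run F
t=6: vr[C=2048/655 D=604672/172265 E=2649088/836435 F=4795440128/1665342085] → run F
t=7: vr[C=2048/655 D=604672/172265 E=2649088/836435 F=5651949568/1665342085] → run C
t=8: vr[C=3072/655 D=604672/172265 E=2649088/836435 F=5651949568/1665342085] → run E
t=9: vr[C=3072/655 D=604672/172265 E=3319808/836435 F=5651949568/1665342085] → run F
t=10: vr[C=3072/655 D=604672/172265 E=3319808/836435 F=6508459008/1665342085] → run D
t=11: vr[C=3072/655 D=940032/172265 E=3319808/836435 F=6508459008/1665342085] → run F
t=12: vr[C=3072/655 D=940032/172265 E=3319808/836435 F=7364968448/1665342085] → run E
t=13: vr[C=3072/655 D=940032/172265 E=3990528/836435 F=7364968448/1665342085] → run F
t=14: vr[C=3072/655 D=940032/172265 E=3990528/836435 F=8221477888/1665342085] → run C
t=15: vr[D=940032/172265 E=3990528/836435 F=8221477888/1665342085] → run E
t=16: vr[D=940032/172265 E=4661248/836435 F=8221477888/1665342085] → run F
t=17: vr[D=940032/172265 E=4661248/836435 F=9077987328/1665342085] → run F
t=18: vr[D=940032/172265 E=4661248/836435 F=9934496768/1665342085] → run D
t=19: vr[D=1275392/172265 E=4661248/836435 F=9934496768/1665342085] → run E
t=20: vr[D=1275392/172265 E=5331968/836435 F=9934496768/1665342085] → run F
t=21: vr[D=1275392/172265 E=5331968/836435] → run E
t=22: vr[D=1275392/172265] → run D
t=23: vr[D=1610752/172265] → run D
t=24: (idle)
t=25: (idle)
t=26: (idle)
t=27: (idle)

vruntime(C, start of tick 7) = 2048/655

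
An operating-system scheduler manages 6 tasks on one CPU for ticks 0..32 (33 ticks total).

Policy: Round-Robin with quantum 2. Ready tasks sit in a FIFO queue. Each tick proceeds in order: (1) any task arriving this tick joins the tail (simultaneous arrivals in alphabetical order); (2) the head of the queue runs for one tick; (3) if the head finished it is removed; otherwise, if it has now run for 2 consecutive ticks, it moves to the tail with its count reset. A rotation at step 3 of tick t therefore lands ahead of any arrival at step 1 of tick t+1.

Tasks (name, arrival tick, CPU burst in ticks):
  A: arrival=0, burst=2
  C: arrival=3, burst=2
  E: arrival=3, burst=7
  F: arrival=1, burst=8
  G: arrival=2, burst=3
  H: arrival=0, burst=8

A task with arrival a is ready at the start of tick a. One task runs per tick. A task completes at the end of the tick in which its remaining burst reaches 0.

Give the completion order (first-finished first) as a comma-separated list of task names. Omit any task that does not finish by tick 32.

completion order = A, C, G, H, F, E

t=0: queue=[A,H] q_used=0 → run A
t=1: queue=[A,H,F] q_used=1 → run A
t=2: queue=[H,F,G] q_used=0 → run H
t=3: queue=[H,F,G,C,E] q_used=1 → run H
t=4: queue=[F,G,C,E,H] q_used=0 → run F
t=5: queue=[F,G,C,E,H] q_used=1 → run F
t=6: queue=[G,C,E,H,F] q_used=0 → run G
t=7: queue=[G,C,E,H,F] q_used=1 → run G
t=8: queue=[C,E,H,F,G] q_used=0 → run C
t=9: queue=[C,E,H,F,G] q_used=1 → run C
t=10: queue=[E,H,F,G] q_used=0 → run E
t=11: queue=[E,H,F,G] q_used=1 → run E
t=12: queue=[H,F,G,E] q_used=0 → run H
t=13: queue=[H,F,G,E] q_used=1 → run H
t=14: queue=[F,G,E,H] q_used=0 → run F
t=15: queue=[F,G,E,H] q_used=1 → run F
t=16: queue=[G,E,H,F] q_used=0 → run G
t=17: queue=[E,H,F] q_used=0 → run E
t=18: queue=[E,H,F] q_used=1 → run E
t=19: queue=[H,F,E] q_used=0 → run H
t=20: queue=[H,F,E] q_used=1 → run H
t=21: queue=[F,E,H] q_used=0 → run F
t=22: queue=[F,E,H] q_used=1 → run F
t=23: queue=[E,H,F] q_used=0 → run E
t=24: queue=[E,H,F] q_used=1 → run E
t=25: queue=[H,F,E] q_used=0 → run H
t=26: queue=[H,F,E] q_used=1 → run H
t=27: queue=[F,E] q_used=0 → run F
t=28: queue=[F,E] q_used=1 → run F
t=29: queue=[E] q_used=0 → run E
t=30: (idle)
t=31: (idle)
t=32: (idle)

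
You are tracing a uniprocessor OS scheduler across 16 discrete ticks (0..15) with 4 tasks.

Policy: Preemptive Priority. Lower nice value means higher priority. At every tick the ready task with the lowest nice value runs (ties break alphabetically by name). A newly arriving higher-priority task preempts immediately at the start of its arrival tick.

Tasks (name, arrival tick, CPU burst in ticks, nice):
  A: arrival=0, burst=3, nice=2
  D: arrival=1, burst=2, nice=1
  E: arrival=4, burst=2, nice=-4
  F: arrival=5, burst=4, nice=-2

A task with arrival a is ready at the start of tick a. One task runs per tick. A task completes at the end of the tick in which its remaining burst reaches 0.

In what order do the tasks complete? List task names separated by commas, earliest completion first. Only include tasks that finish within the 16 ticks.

t=0: ready={A} → run A
t=1: ready={A,D} → run D
t=2: ready={A,D} → run D
t=3: ready={A} → run A
t=4: ready={A,E} → run E
t=5: ready={A,E,F} → run E
t=6: ready={A,F} → run F
t=7: ready={A,F} → run F
t=8: ready={A,F} → run F
t=9: ready={A,F} → run F
t=10: ready={A} → run A
t=11: (idle)
t=12: (idle)
t=13: (idle)
t=14: (idle)
t=15: (idle)

completion order = D, E, F, A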